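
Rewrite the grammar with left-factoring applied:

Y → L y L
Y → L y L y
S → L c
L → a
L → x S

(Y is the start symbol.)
Left-factoring transforms A → αβ₁ | αβ₂ into A → αA' and A' → β₁ | β₂
(α is the longest common prefix among the alternatives). Repeat until
no nonterminal has two alternatives with a common prefix.

Round 1: Y has alternatives sharing prefix 'L y L'. Introduce Y': Y → L y L Y'
  Add: Y' → ε
  Add: Y' → y

No remaining common prefixes — done.

Resulting grammar:
Y → L y L Y'
Y' → ε
Y' → y
S → L c
L → a
L → x S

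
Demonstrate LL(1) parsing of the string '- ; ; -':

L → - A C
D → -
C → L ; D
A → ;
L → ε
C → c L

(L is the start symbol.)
LL(1) parsing maintains a stack (initially the start symbol over $) and the input. At each step: if the stack top is a terminal, match it against the current input token; if it is a non-terminal N, replace it with the RHS of M[N, lookahead] (the unique production whose predict set contains the lookahead).

Stack is shown with the top on the left.

Stack    Input      Action
--------------------------
L $      - ; ; - $  output L → - A C
- A C $  - ; ; - $  match '-'
A C $    ; ; - $    output A → ;
; C $    ; ; - $    match ';'
C $      ; - $      output C → L ; D
L ; D $  ; - $      output L → ε
; D $    ; - $      match ';'
D $      - $        output D → -
- $      - $        match '-'
$        $          accept

The string is accepted.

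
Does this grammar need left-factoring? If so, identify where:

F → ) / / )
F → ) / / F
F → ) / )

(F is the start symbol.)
Left-factoring is needed when two productions for the same non-terminal
share a common prefix on the right-hand side.

Productions for F:
  F → ) / / )
  F → ) / / F
  F → ) / )

Found common prefix ') /' in productions for F

Answer: Yes, F has productions with common prefix ') /'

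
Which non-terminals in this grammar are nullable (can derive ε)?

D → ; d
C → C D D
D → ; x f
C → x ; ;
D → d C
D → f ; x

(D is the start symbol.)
There are no ε-productions, so no non-terminal can derive ε.
No non-terminals are nullable.

Answer: None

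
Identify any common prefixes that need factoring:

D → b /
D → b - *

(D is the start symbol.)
Yes, D has productions with common prefix 'b'

Left-factoring is needed when two productions for the same non-terminal
share a common prefix on the right-hand side.

Productions for D:
  D → b /
  D → b - *

Found common prefix 'b' in productions for D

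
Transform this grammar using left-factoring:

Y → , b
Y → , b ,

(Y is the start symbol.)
Y → , b Y'
Y' → ε
Y' → ,

Left-factoring transforms A → αβ₁ | αβ₂ into A → αA' and A' → β₁ | β₂
(α is the longest common prefix among the alternatives). Repeat until
no nonterminal has two alternatives with a common prefix.

Round 1: Y has alternatives sharing prefix ', b'. Introduce Y': Y → , b Y'
  Add: Y' → ε
  Add: Y' → ,

No remaining common prefixes — done.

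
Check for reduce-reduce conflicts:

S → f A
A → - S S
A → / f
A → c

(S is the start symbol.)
No reduce-reduce conflicts

A reduce-reduce conflict occurs when an LR(0) state has two complete items [A → α .] and [B → β .] — both call for a reduction, and with no lookahead the parser cannot choose between them.

Augment with S' → S and build the canonical LR(0) collection (I0 = CLOSURE({[S' → . S]}), then GOTO on every symbol after a dot until no new states appear). It has 10 states:
  I0: { [S → . f A], [S' → . S] }  — shift
  I1: { [S' → S .] }  — accept
  I2: { [A → . - S S], [A → . / f], [A → . c], [S → f . A] }  — shift
  I3: { [A → - . S S], [S → . f A] }  — shift
  I4: { [A → / . f] }  — shift
  I5: { [S → f A .] }  — reduce
  I6: { [A → c .] }  — reduce
  I7: { [A → / f .] }  — reduce
  I8: { [A → - S . S], [S → . f A] }  — shift
  I9: { [A → - S S .] }  — reduce

No state contains more than one complete item.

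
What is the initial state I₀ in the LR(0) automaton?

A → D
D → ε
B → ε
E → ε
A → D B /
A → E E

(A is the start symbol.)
{ [A → . D B /], [A → . D], [A → . E E], [A' → . A], [D → .], [E → .] }

First, augment the grammar with A' → A
I₀ = CLOSURE({ [A' → . A] }):
  [A' → . A] has the dot before A: add [A → . D], [A → . D B /], [A → . E E]
  [A → . D] has the dot before D: add [D → .]
  [A → . E E] has the dot before E: add [E → .]
No further items can be added.

I₀ = { [A → . D B /], [A → . D], [A → . E E], [A' → . A], [D → .], [E → .] }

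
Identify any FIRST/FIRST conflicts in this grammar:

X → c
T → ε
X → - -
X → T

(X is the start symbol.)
FIRST sets of the non-terminals at (or reachable through a nullable prefix from) the front of some alternative:
  FIRST(T) = { ε }

Productions for X:
  X → c: FIRST = { 'c' }
  X → - -: FIRST = { '-' }
  X → T: FIRST = { ε }
T has only one production, so no FIRST/FIRST conflict is possible there.

All alternatives of each non-terminal have pairwise disjoint FIRST sets.

Answer: No FIRST/FIRST conflicts.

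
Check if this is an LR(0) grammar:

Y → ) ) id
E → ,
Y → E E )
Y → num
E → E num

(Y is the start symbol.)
Yes, the grammar is LR(0)

Augment with Y' → Y and build the canonical LR(0) collection (I0 = CLOSURE({[Y' → . Y]}), then GOTO on every symbol after a dot until no new states appear). It has 11 states:
  I0: { [E → . ,], [E → . E num], [Y → . ) ) id], [Y → . E E )], [Y → . num], [Y' → . Y] }  — shift
  I1: { [Y → ) . ) id] }  — shift
  I2: { [E → , .] }  — reduce
  I3: { [E → . ,], [E → . E num], [E → E . num], [Y → E . E )] }  — shift
  I4: { [Y' → Y .] }  — accept
  I5: { [Y → num .] }  — reduce
  I6: { [E → E . num], [Y → E E . )] }  — shift
  I7: { [E → E num .] }  — reduce
  I8: { [Y → E E ) .] }  — reduce
  I9: { [Y → ) ) . id] }  — shift
  I10: { [Y → ) ) id .] }  — reduce

Every state is either a pure shift/goto state or contains exactly one complete item and nothing to shift — no conflicts. The grammar is LR(0).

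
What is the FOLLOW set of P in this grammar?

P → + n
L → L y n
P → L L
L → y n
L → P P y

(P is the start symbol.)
P is the start symbol, so $ ∈ FOLLOW(P).
In L → P P y: P is followed by P y, add FIRST(P y) \ {ε} = { '+', 'y' }
In L → P P y: P is followed by y, add FIRST(y) \ {ε} = { 'y' }

Taking the union: FOLLOW(P) = { $, '+', 'y' }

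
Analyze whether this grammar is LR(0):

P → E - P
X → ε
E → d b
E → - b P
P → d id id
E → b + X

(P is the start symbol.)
Yes, the grammar is LR(0)

Augment with P' → P and build the canonical LR(0) collection (I0 = CLOSURE({[P' → . P]}), then GOTO on every symbol after a dot until no new states appear). It has 15 states:
  I0: { [E → . - b P], [E → . b + X], [E → . d b], [P → . E - P], [P → . d id id], [P' → . P] }  — shift
  I1: { [E → - . b P] }  — shift
  I2: { [P → E . - P] }  — shift
  I3: { [P' → P .] }  — accept
  I4: { [E → b . + X] }  — shift
  I5: { [E → d . b], [P → d . id id] }  — shift
  I6: { [E → d b .] }  — reduce
  I7: { [P → d id . id] }  — shift
  I8: { [P → d id id .] }  — reduce
  I9: { [E → b + . X], [X → .] }  — reduce
  I10: { [E → b + X .] }  — reduce
  I11: { [E → . - b P], [E → . b + X], [E → . d b], [P → . E - P], [P → . d id id], [P → E - . P] }  — shift
  I12: { [P → E - P .] }  — reduce
  I13: { [E → - b . P], [E → . - b P], [E → . b + X], [E → . d b], [P → . E - P], [P → . d id id] }  — shift
  I14: { [E → - b P .] }  — reduce

Every state is either a pure shift/goto state or contains exactly one complete item and nothing to shift — no conflicts. The grammar is LR(0).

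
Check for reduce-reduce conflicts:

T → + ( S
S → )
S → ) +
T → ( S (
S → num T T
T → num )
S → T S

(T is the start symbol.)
A reduce-reduce conflict occurs when an LR(0) state has two complete items [A → α .] and [B → β .] — both call for a reduction, and with no lookahead the parser cannot choose between them.

Augment with T' → T and build the canonical LR(0) collection (I0 = CLOSURE({[T' → . T]}), then GOTO on every symbol after a dot until no new states appear). It has 17 states:
  I0: { [T → . ( S (], [T → . + ( S], [T → . num )], [T' → . T] }  — shift
  I1: { [S → . ) +], [S → . )], [S → . T S], [S → . num T T], [T → ( . S (], [T → . ( S (], [T → . + ( S], [T → . num )] }  — shift
  I2: { [T → + . ( S] }  — shift
  I3: { [T' → T .] }  — accept
  I4: { [T → num . )] }  — shift
  I5: { [T → num ) .] }  — reduce
  I6: { [S → . ) +], [S → . )], [S → . T S], [S → . num T T], [T → + ( . S], [T → . ( S (], [T → . + ( S], [T → . num )] }  — shift
  I7: { [S → ) . +], [S → ) .] }  — shift, reduce
  I8: { [T → + ( S .] }  — reduce
  I9: { [S → . ) +], [S → . )], [S → . T S], [S → . num T T], [S → T . S], [T → . ( S (], [T → . + ( S], [T → . num )] }  — shift
  I10: { [S → num . T T], [T → . ( S (], [T → . + ( S], [T → . num )], [T → num . )] }  — shift
  I11: { [S → num T . T], [T → . ( S (], [T → . + ( S], [T → . num )] }  — shift
  I12: { [S → num T T .] }  — reduce
  I13: { [S → T S .] }  — reduce
  I14: { [S → ) + .] }  — reduce
  I15: { [T → ( S . (] }  — shift
  I16: { [T → ( S ( .] }  — reduce

No state contains more than one complete item.

Answer: No reduce-reduce conflicts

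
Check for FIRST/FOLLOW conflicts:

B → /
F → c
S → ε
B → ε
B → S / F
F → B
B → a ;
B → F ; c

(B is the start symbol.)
A FIRST/FOLLOW conflict occurs when a non-terminal N has a nullable alternative N → β (β ⇒* ε) and another alternative N → α with FIRST(α) ∩ FOLLOW(N) ≠ ∅: on such a lookahead the parser cannot decide between expanding α and letting N vanish via β.

Nullable non-terminals: B, F, S.
FIRST sets used below: FIRST(S) = { ε }, FIRST(F) = { '/', ';', 'a', 'c', ε }, FIRST(B) = { '/', ';', 'a', 'c', ε }

B: nullable alternative(s) B → ε; FOLLOW(B) = { $, ';' }
  B → /: FIRST \ {ε} = { '/' } — disjoint from FOLLOW(B)
  B → ε: FIRST \ {ε} = { } — this is the only nullable alternative, skip
  B → S / F: FIRST \ {ε} = { '/' } — disjoint from FOLLOW(B)
  B → a ;: FIRST \ {ε} = { 'a' } — disjoint from FOLLOW(B)
  B → F ; c: FIRST \ {ε} = { '/', ';', 'a', 'c' } — overlaps FOLLOW(B) on { ';' }: CONFLICT

F: nullable alternative(s) F → B; FOLLOW(F) = { $, ';' }
  F → c: FIRST \ {ε} = { 'c' } — disjoint from FOLLOW(F)
  F → B: FIRST \ {ε} = { '/', ';', 'a', 'c' } — this is the only nullable alternative, skip
S has a nullable alternative but only one production, so nothing to check.

So the grammar has 1 FIRST/FOLLOW conflict (marked CONFLICT above).

Answer: Yes. B → F ';' c with FOLLOW(B) on { ';' }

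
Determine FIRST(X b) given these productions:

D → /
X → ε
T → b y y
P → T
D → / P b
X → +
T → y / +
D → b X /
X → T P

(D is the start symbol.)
{ '+', 'b', 'y' }

FIRST sets of the non-terminals involved (from the grammar, by fixed-point iteration):
  FIRST(X) = { '+', 'b', 'y', ε }

To compute FIRST(X b), process the symbols left to right:
Symbol X is a non-terminal. Add FIRST(X) \ {ε} = { '+', 'b', 'y' }
X is nullable (ε ∈ FIRST(X)), continue to the next symbol.
Symbol b is a terminal. Add 'b' and stop.
FIRST(X b) = { '+', 'b', 'y' }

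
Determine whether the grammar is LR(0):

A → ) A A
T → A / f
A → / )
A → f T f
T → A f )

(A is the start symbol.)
Augment with A' → A and build the canonical LR(0) collection (I0 = CLOSURE({[A' → . A]}), then GOTO on every symbol after a dot until no new states appear). It has 15 states:
  I0: { [A → . ) A A], [A → . / )], [A → . f T f], [A' → . A] }  — shift
  I1: { [A → ) . A A], [A → . ) A A], [A → . / )], [A → . f T f] }  — shift
  I2: { [A → / . )] }  — shift
  I3: { [A' → A .] }  — accept
  I4: { [A → . ) A A], [A → . / )], [A → . f T f], [A → f . T f], [T → . A / f], [T → . A f )] }  — shift
  I5: { [T → A . / f], [T → A . f )] }  — shift
  I6: { [A → f T . f] }  — shift
  I7: { [A → f T f .] }  — reduce
  I8: { [T → A / . f] }  — shift
  I9: { [T → A f . )] }  — shift
  I10: { [T → A f ) .] }  — reduce
  I11: { [T → A / f .] }  — reduce
  I12: { [A → / ) .] }  — reduce
  I13: { [A → ) A . A], [A → . ) A A], [A → . / )], [A → . f T f] }  — shift
  I14: { [A → ) A A .] }  — reduce

Every state is either a pure shift/goto state or contains exactly one complete item and nothing to shift — no conflicts. The grammar is LR(0).

Answer: Yes, the grammar is LR(0)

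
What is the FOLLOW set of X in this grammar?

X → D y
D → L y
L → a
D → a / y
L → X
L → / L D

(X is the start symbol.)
To compute FOLLOW(X), find every occurrence of X on a right-hand side N → α X β: add FIRST(β) \ {ε}, and if β is empty or nullable also add FOLLOW(N). Iterate to a fixed point.

X is the start symbol, so $ ∈ FOLLOW(X).
In L → X: X is at the end, add FOLLOW(L)

The FOLLOW sets referred to above (computed the same way, to a fixed point):
  FOLLOW(L) = { '/', 'a', 'y' }

Taking the union: FOLLOW(X) = { $, '/', 'a', 'y' }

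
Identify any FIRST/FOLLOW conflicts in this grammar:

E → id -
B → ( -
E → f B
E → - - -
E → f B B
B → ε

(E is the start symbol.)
A FIRST/FOLLOW conflict occurs when a non-terminal N has a nullable alternative N → β (β ⇒* ε) and another alternative N → α with FIRST(α) ∩ FOLLOW(N) ≠ ∅: on such a lookahead the parser cannot decide between expanding α and letting N vanish via β.

Nullable non-terminals: B.

B: nullable alternative(s) B → ε; FOLLOW(B) = { $, '(' }
  B → ( -: FIRST \ {ε} = { '(' } — overlaps FOLLOW(B) on { '(' }: CONFLICT
  B → ε: FIRST \ {ε} = { } — this is the only nullable alternative, skip

E has no nullable alternative, so no FIRST/FOLLOW check is needed there.

So the grammar has 1 FIRST/FOLLOW conflict (marked CONFLICT above).

Answer: Yes. B → '(' '-' with FOLLOW(B) on { '(' }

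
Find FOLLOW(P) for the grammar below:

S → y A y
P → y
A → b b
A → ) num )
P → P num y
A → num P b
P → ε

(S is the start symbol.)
{ 'b', 'num' }

In P → P num y: P is followed by num y, add FIRST(num y) \ {ε} = { 'num' }
In A → num P b: P is followed by b, add FIRST(b) \ {ε} = { 'b' }

Taking the union: FOLLOW(P) = { 'b', 'num' }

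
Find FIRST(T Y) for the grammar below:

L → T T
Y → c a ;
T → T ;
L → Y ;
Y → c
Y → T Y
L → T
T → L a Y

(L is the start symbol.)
{ 'c' }

FIRST sets of the non-terminals involved (from the grammar, by fixed-point iteration):
  FIRST(T) = { 'c' }

To compute FIRST(T Y), process the symbols left to right:
Symbol T is a non-terminal. Add FIRST(T) \ {ε} = { 'c' }
T is not nullable (ε ∉ FIRST(T)), so stop here.
FIRST(T Y) = { 'c' }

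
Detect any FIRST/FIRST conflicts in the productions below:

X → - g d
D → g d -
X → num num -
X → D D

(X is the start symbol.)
No FIRST/FIRST conflicts.

A FIRST/FIRST conflict occurs when two productions N → α and N → β for the same non-terminal have FIRST(α) ∩ FIRST(β) ≠ ∅ (with ε ∈ FIRST of a nullable right-hand side, so two nullable alternatives also conflict).

FIRST sets of the non-terminals at (or reachable through a nullable prefix from) the front of some alternative:
  FIRST(D) = { 'g' }

Productions for X:
  X → - g d: FIRST = { '-' }
  X → num num -: FIRST = { 'num' }
  X → D D: FIRST = { 'g' }
D has only one production, so no FIRST/FIRST conflict is possible there.

All alternatives of each non-terminal have pairwise disjoint FIRST sets.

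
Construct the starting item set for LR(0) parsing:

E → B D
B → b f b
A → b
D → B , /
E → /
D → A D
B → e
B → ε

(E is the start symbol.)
{ [B → . b f b], [B → . e], [B → .], [E → . /], [E → . B D], [E' → . E] }

First, augment the grammar with E' → E
I₀ = CLOSURE({ [E' → . E] }):
  [E' → . E] has the dot before E: add [E → . B D], [E → . /]
  [E → . B D] has the dot before B: add [B → . b f b], [B → . e], [B → .]
No further items can be added.

I₀ = { [B → . b f b], [B → . e], [B → .], [E → . /], [E → . B D], [E' → . E] }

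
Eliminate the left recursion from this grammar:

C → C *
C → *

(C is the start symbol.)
C → * C'
C' → * C'
C' → ε

C is directly left-recursive. The standard transformation for
  A → A α₁ | ... | A α_m | β₁ | ... | β_n
is
  A  → β₁ A' | ... | β_n A'
  A' → α₁ A' | ... | α_m A' | ε

C → * becomes C → * C'
C → C * becomes C' → * C'
Add C' → ε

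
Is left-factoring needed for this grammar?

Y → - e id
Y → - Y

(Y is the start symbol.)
Yes, Y has productions with common prefix '-'

Left-factoring is needed when two productions for the same non-terminal
share a common prefix on the right-hand side.

Productions for Y:
  Y → - e id
  Y → - Y

Found common prefix '-' in productions for Y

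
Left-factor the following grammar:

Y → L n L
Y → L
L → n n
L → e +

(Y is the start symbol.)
Y → L Y'
Y' → n L
Y' → ε
L → n n
L → e +

Left-factoring transforms A → αβ₁ | αβ₂ into A → αA' and A' → β₁ | β₂
(α is the longest common prefix among the alternatives). Repeat until
no nonterminal has two alternatives with a common prefix.

Round 1: Y has alternatives sharing prefix 'L'. Introduce Y': Y → L Y'
  Add: Y' → n L
  Add: Y' → ε

No remaining common prefixes — done.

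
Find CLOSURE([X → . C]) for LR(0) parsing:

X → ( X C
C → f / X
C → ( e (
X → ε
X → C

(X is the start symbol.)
To compute CLOSURE, for each item [A → α.Bβ] where B is a non-terminal, add [B → .γ] for all productions B → γ; repeat for the newly added items until nothing changes.

Start with: [X → . C]
  [X → . C] has the dot before C: add [C → . f / X], [C → . ( e (]
No further items can be added.

CLOSURE = { [C → . ( e (], [C → . f / X], [X → . C] }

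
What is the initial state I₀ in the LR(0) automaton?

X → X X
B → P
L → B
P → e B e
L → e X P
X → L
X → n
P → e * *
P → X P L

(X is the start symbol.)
{ [B → . P], [L → . B], [L → . e X P], [P → . X P L], [P → . e * *], [P → . e B e], [X → . L], [X → . X X], [X → . n], [X' → . X] }

First, augment the grammar with X' → X
I₀ = CLOSURE({ [X' → . X] }):
  [X' → . X] has the dot before X: add [X → . X X], [X → . L], [X → . n]
  [X → . L] has the dot before L: add [L → . B], [L → . e X P]
  [L → . B] has the dot before B: add [B → . P]
  [B → . P] has the dot before P: add [P → . e B e], [P → . e * *], [P → . X P L]
No further items can be added.

I₀ = { [B → . P], [L → . B], [L → . e X P], [P → . X P L], [P → . e * *], [P → . e B e], [X → . L], [X → . X X], [X → . n], [X' → . X] }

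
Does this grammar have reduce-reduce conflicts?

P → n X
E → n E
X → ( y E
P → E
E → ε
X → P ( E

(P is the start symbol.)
A reduce-reduce conflict occurs when an LR(0) state has two complete items [A → α .] and [B → β .] — both call for a reduction, and with no lookahead the parser cannot choose between them.

Augment with P' → P and build the canonical LR(0) collection (I0 = CLOSURE({[P' → . P]}), then GOTO on every symbol after a dot until no new states appear). It has 14 states:
  I0: { [E → . n E], [E → .], [P → . E], [P → . n X], [P' → . P] }  — shift, reduce
  I1: { [P → E .] }  — reduce
  I2: { [P' → P .] }  — accept
  I3: { [E → . n E], [E → .], [E → n . E], [P → . E], [P → . n X], [P → n . X], [X → . ( y E], [X → . P ( E] }  — shift, reduce
  I4: { [X → ( . y E] }  — shift
  I5: { [E → n E .], [P → E .] }  — 2 reduces
  I6: { [X → P . ( E] }  — shift
  I7: { [P → n X .] }  — reduce
  I8: { [E → . n E], [E → .], [X → P ( . E] }  — shift, reduce
  I9: { [X → P ( E .] }  — reduce
  I10: { [E → . n E], [E → .], [E → n . E] }  — shift, reduce
  I11: { [E → n E .] }  — reduce
  I12: { [E → . n E], [E → .], [X → ( y . E] }  — shift, reduce
  I13: { [X → ( y E .] }  — reduce

I5 contains complete items [E → n E .], [P → E .] — reduce-reduce conflict.

Answer: Yes — I5: [E → n E .] vs [P → E .]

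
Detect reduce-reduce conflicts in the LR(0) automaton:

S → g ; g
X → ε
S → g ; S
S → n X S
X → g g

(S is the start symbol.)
No reduce-reduce conflicts

Augment with S' → S and build the canonical LR(0) collection (I0 = CLOSURE({[S' → . S]}), then GOTO on every symbol after a dot until no new states appear). It has 11 states:
  I0: { [S → . g ; S], [S → . g ; g], [S → . n X S], [S' → . S] }  — shift
  I1: { [S' → S .] }  — accept
  I2: { [S → g . ; S], [S → g . ; g] }  — shift
  I3: { [S → n . X S], [X → . g g], [X → .] }  — shift, reduce
  I4: { [S → . g ; S], [S → . g ; g], [S → . n X S], [S → n X . S] }  — shift
  I5: { [X → g . g] }  — shift
  I6: { [X → g g .] }  — reduce
  I7: { [S → n X S .] }  — reduce
  I8: { [S → . g ; S], [S → . g ; g], [S → . n X S], [S → g ; . S], [S → g ; . g] }  — shift
  I9: { [S → g ; S .] }  — reduce
  I10: { [S → g . ; S], [S → g . ; g], [S → g ; g .] }  — shift, reduce

No state contains more than one complete item.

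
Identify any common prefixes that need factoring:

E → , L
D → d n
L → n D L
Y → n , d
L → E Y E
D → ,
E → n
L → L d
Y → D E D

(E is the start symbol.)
Left-factoring is needed when two productions for the same non-terminal
share a common prefix on the right-hand side.

Productions for E:
  E → , L
  E → n
Productions for D:
  D → d n
  D → ,
Productions for L:
  L → n D L
  L → E Y E
  L → L d
Productions for Y:
  Y → n , d
  Y → D E D

No common prefixes found.

Answer: No, left-factoring is not needed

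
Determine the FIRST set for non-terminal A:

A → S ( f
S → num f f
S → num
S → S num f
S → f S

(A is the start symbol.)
FIRST sets of the other non-terminals involved (by the same procedure, iterated to a fixed point):
  FIRST(S) = { 'f', 'num' }

From A → S ( f:
  - S is a non-terminal: add FIRST(S) \ {ε} = { 'f', 'num' }
    S is not nullable, so stop

Collecting: FIRST(A) = { 'f', 'num' }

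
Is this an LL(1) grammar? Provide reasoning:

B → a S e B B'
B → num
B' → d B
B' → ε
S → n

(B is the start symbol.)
Relevant sets:
  FOLLOW(B') = { $, 'd' }

For B:
  PREDICT(B → a S e B B') = { 'a' }
  PREDICT(B → num) = { 'num' }
For B':
  PREDICT(B' → d B) = { 'd' }
  PREDICT(B' → ε) = { $, 'd' }
S has a single production, so nothing to check there.

Conflict found: Predict set conflict for B': { 'd' }
The grammar is NOT LL(1).

Answer: No. Predict set conflict for B': { 'd' }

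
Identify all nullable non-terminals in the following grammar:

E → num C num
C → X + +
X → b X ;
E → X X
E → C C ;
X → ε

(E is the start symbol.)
{ 'E', 'X' }

ε-productions: X → ε
So X is immediately nullable.
E → X X: every symbol on the right is nullable, so E is nullable too.
No further non-terminal can be added: every production for the remaining non-terminals contains a terminal or a non-nullable non-terminal.
Nullable = { 'E', 'X' }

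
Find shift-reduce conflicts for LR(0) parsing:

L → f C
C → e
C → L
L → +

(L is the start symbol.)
No shift-reduce conflicts

A shift-reduce conflict occurs when an LR(0) state has both:
  - a complete (reduce) item [A → α .] (dot at the end), and
  - a shift item [B → β . c γ] (dot before a terminal).

Augment with L' → L and build the canonical LR(0) collection (I0 = CLOSURE({[L' → . L]}), then GOTO on every symbol after a dot until no new states appear). It has 7 states:
  I0: { [L → . +], [L → . f C], [L' → . L] }  — shift
  I1: { [L → + .] }  — reduce
  I2: { [L' → L .] }  — accept
  I3: { [C → . L], [C → . e], [L → . +], [L → . f C], [L → f . C] }  — shift
  I4: { [L → f C .] }  — reduce
  I5: { [C → L .] }  — reduce
  I6: { [C → e .] }  — reduce

No state contains both a complete item and a shift item.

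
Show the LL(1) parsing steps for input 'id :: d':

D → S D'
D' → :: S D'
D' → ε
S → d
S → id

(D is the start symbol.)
Stack is shown with the top on the left.

Stack      Input      Action
----------------------------
D $        id :: d $  output D → S D'
S D' $     id :: d $  output S → id
id D' $    id :: d $  match 'id'
D' $       :: d $     output D' → :: S D'
:: S D' $  :: d $     match '::'
S D' $     d $        output S → d
d D' $     d $        match 'd'
D' $       $          output D' → ε
$          $          accept

The string is accepted.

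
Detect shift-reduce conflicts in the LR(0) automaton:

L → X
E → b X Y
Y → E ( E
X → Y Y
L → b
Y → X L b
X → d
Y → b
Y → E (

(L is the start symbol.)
A shift-reduce conflict occurs when an LR(0) state has both:
  - a complete (reduce) item [A → α .] (dot at the end), and
  - a shift item [B → β . c γ] (dot before a terminal).

Augment with L' → L and build the canonical LR(0) collection (I0 = CLOSURE({[L' → . L]}), then GOTO on every symbol after a dot until no new states appear). It has 17 states:
  I0: { [E → . b X Y], [L → . X], [L → . b], [L' → . L], [X → . Y Y], [X → . d], [Y → . E ( E], [Y → . E (], [Y → . X L b], [Y → . b] }  — shift
  I1: { [Y → E . ( E], [Y → E . (] }  — shift
  I2: { [L' → L .] }  — accept
  I3: { [E → . b X Y], [L → . X], [L → . b], [L → X .], [X → . Y Y], [X → . d], [Y → . E ( E], [Y → . E (], [Y → . X L b], [Y → . b], [Y → X . L b] }  — shift, reduce
  I4: { [E → . b X Y], [X → . Y Y], [X → . d], [X → Y . Y], [Y → . E ( E], [Y → . E (], [Y → . X L b], [Y → . b] }  — shift
  I5: { [E → . b X Y], [E → b . X Y], [L → b .], [X → . Y Y], [X → . d], [Y → . E ( E], [Y → . E (], [Y → . X L b], [Y → . b], [Y → b .] }  — shift, 2 reduces
  I6: { [X → d .] }  — reduce
  I7: { [E → . b X Y], [E → b X . Y], [L → . X], [L → . b], [X → . Y Y], [X → . d], [Y → . E ( E], [Y → . E (], [Y → . X L b], [Y → . b], [Y → X . L b] }  — shift
  I8: { [E → . b X Y], [E → b . X Y], [X → . Y Y], [X → . d], [Y → . E ( E], [Y → . E (], [Y → . X L b], [Y → . b], [Y → b .] }  — shift, reduce
  I9: { [Y → X L . b] }  — shift
  I10: { [E → . b X Y], [E → b X Y .], [X → . Y Y], [X → . d], [X → Y . Y], [Y → . E ( E], [Y → . E (], [Y → . X L b], [Y → . b] }  — shift, reduce
  I11: { [E → . b X Y], [L → . X], [L → . b], [X → . Y Y], [X → . d], [Y → . E ( E], [Y → . E (], [Y → . X L b], [Y → . b], [Y → X . L b] }  — shift
  I12: { [E → . b X Y], [X → . Y Y], [X → . d], [X → Y . Y], [X → Y Y .], [Y → . E ( E], [Y → . E (], [Y → . X L b], [Y → . b] }  — shift, reduce
  I13: { [Y → X L b .] }  — reduce
  I14: { [E → . b X Y], [Y → E ( . E], [Y → E ( .] }  — shift, reduce
  I15: { [Y → E ( E .] }  — reduce
  I16: { [E → . b X Y], [E → b . X Y], [X → . Y Y], [X → . d], [Y → . E ( E], [Y → . E (], [Y → . X L b], [Y → . b] }  — shift

I3 contains reduce item [L → X .] and shift items [E → . b X Y], [L → . b], [X → . d], [Y → . b] — shift-reduce conflict.
I5 contains reduce items [L → b .], [Y → b .] and shift items [E → . b X Y], [X → . d], [Y → . b] — shift-reduce conflict.
I8 contains reduce item [Y → b .] and shift items [E → . b X Y], [X → . d], [Y → . b] — shift-reduce conflict.
I10 contains reduce item [E → b X Y .] and shift items [E → . b X Y], [X → . d], [Y → . b] — shift-reduce conflict.
I12 contains reduce item [X → Y Y .] and shift items [E → . b X Y], [X → . d], [Y → . b] — shift-reduce conflict.
I14 contains reduce item [Y → E ( .] and shift item [E → . b X Y] — shift-reduce conflict.

Answer: Yes — I3: [L → X .] vs [E → . b X Y]; I5: [L → b .] vs [E → . b X Y]; I8: [Y → b .] vs [E → . b X Y]; I10: [E → b X Y .] vs [E → . b X Y]; I12: [X → Y Y .] vs [E → . b X Y]; I14: [Y → E ( .] vs [E → . b X Y]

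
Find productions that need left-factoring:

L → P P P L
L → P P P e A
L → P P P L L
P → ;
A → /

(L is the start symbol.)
Yes, L has productions with common prefix 'P P P'

Left-factoring is needed when two productions for the same non-terminal
share a common prefix on the right-hand side.

Productions for L:
  L → P P P L
  L → P P P e A
  L → P P P L L

Found common prefix 'P P P' in productions for L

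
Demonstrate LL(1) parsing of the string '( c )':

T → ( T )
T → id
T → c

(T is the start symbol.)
Stack is shown with the top on the left.

Stack    Input    Action
------------------------
T $      ( c ) $  output T → ( T )
( T ) $  ( c ) $  match '('
T ) $    c ) $    output T → c
c ) $    c ) $    match 'c'
) $      ) $      match ')'
$        $        accept

The string is accepted.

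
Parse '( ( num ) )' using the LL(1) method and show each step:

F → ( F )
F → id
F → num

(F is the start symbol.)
LL(1) parsing maintains a stack (initially the start symbol over $) and the input. At each step: if the stack top is a terminal, match it against the current input token; if it is a non-terminal N, replace it with the RHS of M[N, lookahead] (the unique production whose predict set contains the lookahead).

Stack is shown with the top on the left.

Stack      Input          Action
--------------------------------
F $        ( ( num ) ) $  output F → ( F )
( F ) $    ( ( num ) ) $  match '('
F ) $      ( num ) ) $    output F → ( F )
( F ) ) $  ( num ) ) $    match '('
F ) ) $    num ) ) $      output F → num
num ) ) $  num ) ) $      match 'num'
) ) $      ) ) $          match ')'
) $        ) $            match ')'
$          $              accept

The string is accepted.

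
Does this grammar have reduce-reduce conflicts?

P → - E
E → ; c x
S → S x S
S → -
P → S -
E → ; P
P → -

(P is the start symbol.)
Yes — I1: [P → - .] vs [S → - .]

A reduce-reduce conflict occurs when an LR(0) state has two complete items [A → α .] and [B → β .] — both call for a reduction, and with no lookahead the parser cannot choose between them.

Augment with P' → P and build the canonical LR(0) collection (I0 = CLOSURE({[P' → . P]}), then GOTO on every symbol after a dot until no new states appear). It has 13 states:
  I0: { [P → . - E], [P → . -], [P → . S -], [P' → . P], [S → . -], [S → . S x S] }  — shift
  I1: { [E → . ; P], [E → . ; c x], [P → - . E], [P → - .], [S → - .] }  — shift, 2 reduces
  I2: { [P' → P .] }  — accept
  I3: { [P → S . -], [S → S . x S] }  — shift
  I4: { [P → S - .] }  — reduce
  I5: { [S → . -], [S → . S x S], [S → S x . S] }  — shift
  I6: { [S → - .] }  — reduce
  I7: { [S → S . x S], [S → S x S .] }  — shift, reduce
  I8: { [E → ; . P], [E → ; . c x], [P → . - E], [P → . -], [P → . S -], [S → . -], [S → . S x S] }  — shift
  I9: { [P → - E .] }  — reduce
  I10: { [E → ; P .] }  — reduce
  I11: { [E → ; c . x] }  — shift
  I12: { [E → ; c x .] }  — reduce

I1 contains complete items [P → - .], [S → - .] — reduce-reduce conflict.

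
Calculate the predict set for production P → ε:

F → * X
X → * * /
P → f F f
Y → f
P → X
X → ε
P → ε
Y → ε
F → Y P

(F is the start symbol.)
PREDICT(P → ε) = (FIRST(RHS) \ {ε}) ∪ (FOLLOW(P) if ε ∈ FIRST(RHS), i.e. RHS ⇒* ε)
The right-hand side is ε (FIRST(ε) = { ε }), so the predict set is FOLLOW(P) = { $, 'f' }
PREDICT(P → ε) = { $, 'f' }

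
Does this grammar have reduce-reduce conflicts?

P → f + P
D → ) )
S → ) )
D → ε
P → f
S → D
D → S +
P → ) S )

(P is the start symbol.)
Yes — I11: [D → ) ) .] vs [S → ) ) .]

A reduce-reduce conflict occurs when an LR(0) state has two complete items [A → α .] and [B → β .] — both call for a reduction, and with no lookahead the parser cannot choose between them.

Augment with P' → P and build the canonical LR(0) collection (I0 = CLOSURE({[P' → . P]}), then GOTO on every symbol after a dot until no new states appear). It has 12 states:
  I0: { [P → . ) S )], [P → . f + P], [P → . f], [P' → . P] }  — shift
  I1: { [D → . ) )], [D → . S +], [D → .], [P → ) . S )], [S → . ) )], [S → . D] }  — shift, reduce
  I2: { [P' → P .] }  — accept
  I3: { [P → f . + P], [P → f .] }  — shift, reduce
  I4: { [P → . ) S )], [P → . f + P], [P → . f], [P → f + . P] }  — shift
  I5: { [P → f + P .] }  — reduce
  I6: { [D → ) . )], [S → ) . )] }  — shift
  I7: { [S → D .] }  — reduce
  I8: { [D → S . +], [P → ) S . )] }  — shift
  I9: { [P → ) S ) .] }  — reduce
  I10: { [D → S + .] }  — reduce
  I11: { [D → ) ) .], [S → ) ) .] }  — 2 reduces

I11 contains complete items [D → ) ) .], [S → ) ) .] — reduce-reduce conflict.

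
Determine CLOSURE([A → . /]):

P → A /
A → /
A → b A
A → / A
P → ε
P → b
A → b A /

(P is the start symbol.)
To compute CLOSURE, for each item [A → α.Bβ] where B is a non-terminal, add [B → .γ] for all productions B → γ; repeat for the newly added items until nothing changes.

Start with: [A → . /]
The dot precedes the terminal '/', so nothing is added.

CLOSURE = { [A → . /] }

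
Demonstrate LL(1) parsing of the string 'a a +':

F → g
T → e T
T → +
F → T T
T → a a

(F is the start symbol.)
Stack is shown with the top on the left.

Stack    Input    Action
------------------------
F $      a a + $  output F → T T
T T $    a a + $  output T → a a
a a T $  a a + $  match 'a'
a T $    a + $    match 'a'
T $      + $      output T → +
+ $      + $      match '+'
$        $        accept

The string is accepted.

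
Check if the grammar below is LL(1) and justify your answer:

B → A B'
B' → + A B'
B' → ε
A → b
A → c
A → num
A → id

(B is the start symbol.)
A grammar is LL(1) if for each non-terminal N with multiple productions, the predict sets of those productions are pairwise disjoint, where PREDICT(N → α) = (FIRST(α) \ {ε}) ∪ (FOLLOW(N) if α ⇒* ε).

Relevant sets:
  FOLLOW(B') = { $ }

For B':
  PREDICT(B' → '+' A B') = { '+' }
  PREDICT(B' → ε) = { $ }
For A:
  PREDICT(A → b) = { 'b' }
  PREDICT(A → c) = { 'c' }
  PREDICT(A → num) = { 'num' }
  PREDICT(A → id) = { 'id' }
B has a single production, so nothing to check there.

All predict sets are disjoint. The grammar IS LL(1).

Answer: Yes, the grammar is LL(1).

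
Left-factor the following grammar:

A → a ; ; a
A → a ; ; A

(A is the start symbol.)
A → a ; ; A'
A' → a
A' → A

Left-factoring transforms A → αβ₁ | αβ₂ into A → αA' and A' → β₁ | β₂
(α is the longest common prefix among the alternatives). Repeat until
no nonterminal has two alternatives with a common prefix.

Round 1: A has alternatives sharing prefix 'a ; ;'. Introduce A': A → a ; ; A'
  Add: A' → a
  Add: A' → A

No remaining common prefixes — done.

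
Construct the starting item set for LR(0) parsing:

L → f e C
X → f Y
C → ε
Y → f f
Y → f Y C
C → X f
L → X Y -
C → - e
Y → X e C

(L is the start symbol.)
{ [L → . X Y -], [L → . f e C], [L' → . L], [X → . f Y] }

First, augment the grammar with L' → L
I₀ = CLOSURE({ [L' → . L] }):
  [L' → . L] has the dot before L: add [L → . f e C], [L → . X Y -]
  [L → . X Y -] has the dot before X: add [X → . f Y]
No further items can be added.

I₀ = { [L → . X Y -], [L → . f e C], [L' → . L], [X → . f Y] }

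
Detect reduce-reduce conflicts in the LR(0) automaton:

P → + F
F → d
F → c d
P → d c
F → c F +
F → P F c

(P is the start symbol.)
Augment with P' → P and build the canonical LR(0) collection (I0 = CLOSURE({[P' → . P]}), then GOTO on every symbol after a dot until no new states appear). It has 14 states:
  I0: { [P → . + F], [P → . d c], [P' → . P] }  — shift
  I1: { [F → . P F c], [F → . c F +], [F → . c d], [F → . d], [P → + . F], [P → . + F], [P → . d c] }  — shift
  I2: { [P' → P .] }  — accept
  I3: { [P → d . c] }  — shift
  I4: { [P → d c .] }  — reduce
  I5: { [P → + F .] }  — reduce
  I6: { [F → . P F c], [F → . c F +], [F → . c d], [F → . d], [F → P . F c], [P → . + F], [P → . d c] }  — shift
  I7: { [F → . P F c], [F → . c F +], [F → . c d], [F → . d], [F → c . F +], [F → c . d], [P → . + F], [P → . d c] }  — shift
  I8: { [F → d .], [P → d . c] }  — shift, reduce
  I9: { [F → c F . +] }  — shift
  I10: { [F → c d .], [F → d .], [P → d . c] }  — shift, 2 reduces
  I11: { [F → c F + .] }  — reduce
  I12: { [F → P F . c] }  — shift
  I13: { [F → P F c .] }  — reduce

I10 contains complete items [F → c d .], [F → d .] — reduce-reduce conflict.

Answer: Yes — I10: [F → c d .] vs [F → d .]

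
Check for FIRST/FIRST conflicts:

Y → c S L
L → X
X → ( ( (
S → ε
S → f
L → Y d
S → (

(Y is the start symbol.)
A FIRST/FIRST conflict occurs when two productions N → α and N → β for the same non-terminal have FIRST(α) ∩ FIRST(β) ≠ ∅ (with ε ∈ FIRST of a nullable right-hand side, so two nullable alternatives also conflict).

FIRST sets of the non-terminals at (or reachable through a nullable prefix from) the front of some alternative:
  FIRST(X) = { '(' }
  FIRST(Y) = { 'c' }

Productions for L:
  L → X: FIRST = { '(' }
  L → Y d: FIRST = { 'c' }
Productions for S:
  S → ε: FIRST = { ε }
  S → f: FIRST = { 'f' }
  S → (: FIRST = { '(' }
Y, X have only one production, so no FIRST/FIRST conflict is possible there.

All alternatives of each non-terminal have pairwise disjoint FIRST sets.

Answer: No FIRST/FIRST conflicts.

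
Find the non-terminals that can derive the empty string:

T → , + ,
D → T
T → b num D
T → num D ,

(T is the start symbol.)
None

A non-terminal is nullable if it can derive ε (the empty string): either it has an ε-production, or it has a production whose right-hand side consists entirely of nullable non-terminals.

There are no ε-productions, so no non-terminal can derive ε.
No non-terminals are nullable.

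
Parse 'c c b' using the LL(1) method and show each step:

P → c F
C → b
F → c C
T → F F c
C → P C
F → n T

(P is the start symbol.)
Stack is shown with the top on the left.

Stack  Input    Action
----------------------
P $    c c b $  output P → c F
c F $  c c b $  match 'c'
F $    c b $    output F → c C
c C $  c b $    match 'c'
C $    b $      output C → b
b $    b $      match 'b'
$      $        accept

The string is accepted.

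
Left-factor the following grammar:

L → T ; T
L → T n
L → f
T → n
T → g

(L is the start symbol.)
L → T L'
L' → ; T
L' → n
L → f
T → n
T → g

Left-factoring transforms A → αβ₁ | αβ₂ into A → αA' and A' → β₁ | β₂
(α is the longest common prefix among the alternatives). Repeat until
no nonterminal has two alternatives with a common prefix.

Round 1: L has alternatives sharing prefix 'T'. Introduce L': L → T L'
  Add: L' → ; T
  Add: L' → n

No remaining common prefixes — done.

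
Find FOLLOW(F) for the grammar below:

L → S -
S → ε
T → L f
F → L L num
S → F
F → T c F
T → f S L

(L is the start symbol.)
To compute FOLLOW(F), find every occurrence of F on a right-hand side N → α F β: add FIRST(β) \ {ε}, and if β is empty or nullable also add FOLLOW(N). Iterate to a fixed point.

In S → F: F is at the end, add FOLLOW(S)
In F → T c F: F is at the end; this adds FOLLOW(F) to itself — nothing new

The FOLLOW sets referred to above (computed the same way, to a fixed point):
  FOLLOW(S) = { '-', 'f' }

Taking the union: FOLLOW(F) = { '-', 'f' }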